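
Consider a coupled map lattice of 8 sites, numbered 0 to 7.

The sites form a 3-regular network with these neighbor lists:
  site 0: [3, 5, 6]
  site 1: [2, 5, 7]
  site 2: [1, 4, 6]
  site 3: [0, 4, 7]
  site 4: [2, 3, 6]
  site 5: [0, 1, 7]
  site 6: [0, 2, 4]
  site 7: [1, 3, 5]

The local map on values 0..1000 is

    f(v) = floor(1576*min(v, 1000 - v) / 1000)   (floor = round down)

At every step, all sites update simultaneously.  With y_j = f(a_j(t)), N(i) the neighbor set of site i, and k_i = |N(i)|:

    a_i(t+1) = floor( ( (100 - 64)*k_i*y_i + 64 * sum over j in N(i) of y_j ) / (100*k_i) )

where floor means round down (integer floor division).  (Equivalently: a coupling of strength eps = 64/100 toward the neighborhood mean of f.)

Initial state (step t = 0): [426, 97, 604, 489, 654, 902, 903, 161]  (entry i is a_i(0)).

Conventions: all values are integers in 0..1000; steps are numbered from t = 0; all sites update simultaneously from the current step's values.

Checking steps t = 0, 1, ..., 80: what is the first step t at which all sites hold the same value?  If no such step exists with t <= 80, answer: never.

Simulating step by step:
t=0: [426, 97, 604, 489, 654, 902, 903, 161]  (not all equal)
t=1: [471, 274, 405, 590, 526, 284, 447, 320]  (not all equal)
t=2: [650, 494, 631, 657, 693, 518, 707, 506]  (not all equal)
t=3: [573, 731, 576, 580, 511, 722, 510, 723]  (not all equal)
t=4: [641, 481, 659, 638, 725, 484, 728, 481]  (not all equal)
t=5: [578, 711, 538, 579, 483, 718, 481, 718]  (not all equal)
t=6: [637, 508, 683, 637, 732, 493, 732, 493]  (not all equal)
t=7: [583, 716, 525, 583, 470, 732, 470, 732]  (not all equal)
t=8: [624, 500, 680, 624, 724, 477, 724, 477]  (not all equal)
t=9: [592, 711, 534, 592, 482, 724, 482, 724]  (not all equal)
t=10: [623, 505, 685, 623, 728, 483, 728, 483]  (not all equal)
t=11: [594, 711, 527, 594, 477, 729, 477, 729]  (not all equal)
t=12: [617, 504, 685, 617, 725, 478, 725, 478]  (not all equal)
t=13: [598, 708, 529, 598, 482, 726, 482, 726]  (not all equal)
t=14: [616, 507, 689, 616, 728, 480, 728, 480]  (not all equal)
t=15: [599, 706, 524, 599, 478, 728, 478, 728]  (not all equal)
t=16: [613, 509, 690, 613, 726, 478, 726, 478]  (not all equal)
t=17: [601, 703, 524, 601, 481, 726, 481, 726]  (not all equal)
t=18: [613, 512, 693, 613, 728, 480, 728, 480]  (not all equal)
t=19: [601, 702, 520, 601, 478, 727, 478, 727]  (not all equal)
t=20: [612, 513, 693, 612, 726, 480, 726, 480]  (not all equal)
t=21: [603, 701, 521, 603, 480, 727, 480, 727]  (not all equal)
t=22: [611, 513, 694, 611, 727, 480, 727, 480]  (not all equal)
t=23: [604, 701, 520, 604, 480, 727, 480, 727]  (not all equal)
t=24: [610, 514, 695, 610, 727, 480, 727, 480]  (not all equal)
t=25: [605, 700, 519, 605, 479, 727, 479, 727]  (not all equal)
t=26: [609, 515, 695, 609, 726, 479, 726, 479]  (not all equal)
t=27: [605, 699, 519, 605, 480, 726, 480, 726]  (not all equal)
t=28: [609, 516, 696, 609, 727, 480, 727, 480]  (not all equal)
t=29: [606, 699, 518, 606, 480, 727, 480, 727]  (not all equal)
t=30: [608, 516, 696, 608, 727, 479, 727, 479]  (not all equal)
t=31: [606, 698, 518, 606, 480, 726, 480, 726]  (not all equal)
t=32: [608, 516, 697, 608, 727, 480, 727, 480]  (not all equal)
t=33: [606, 698, 517, 606, 479, 727, 479, 727]  (not all equal)
t=34: [608, 516, 697, 608, 726, 480, 726, 480]  (not all equal)
t=35: [606, 698, 518, 606, 480, 727, 480, 727]  (not all equal)
t=36: [608, 516, 697, 608, 727, 480, 727, 480]  (not all equal)

Answer: never
Key observation: The state at step 32 reappears at step 36 — the system is in a cycle of period 4 from step 32 on.  No step 0..36 is synchronized, and the cycle repeats forever, so no step up to 80 (or ever) has all sites equal.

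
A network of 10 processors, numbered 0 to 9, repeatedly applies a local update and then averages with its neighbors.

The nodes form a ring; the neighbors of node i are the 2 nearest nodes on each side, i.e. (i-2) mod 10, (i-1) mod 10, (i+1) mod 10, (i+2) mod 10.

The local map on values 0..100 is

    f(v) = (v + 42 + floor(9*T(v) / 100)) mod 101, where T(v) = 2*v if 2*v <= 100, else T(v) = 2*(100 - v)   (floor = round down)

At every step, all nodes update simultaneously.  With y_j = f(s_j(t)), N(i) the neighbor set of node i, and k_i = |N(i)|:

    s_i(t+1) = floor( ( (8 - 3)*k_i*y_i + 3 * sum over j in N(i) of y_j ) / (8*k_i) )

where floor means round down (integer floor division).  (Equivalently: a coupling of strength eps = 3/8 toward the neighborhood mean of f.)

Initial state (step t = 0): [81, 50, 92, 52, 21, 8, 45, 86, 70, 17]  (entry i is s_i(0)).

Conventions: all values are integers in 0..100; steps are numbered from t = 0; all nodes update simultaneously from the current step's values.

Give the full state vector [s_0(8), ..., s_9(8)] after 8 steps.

Simulating step by step:
t=0: [81, 50, 92, 52, 21, 8, 45, 86, 70, 17]
t=1: [26, 11, 29, 14, 58, 49, 74, 39, 29, 45]
t=2: [73, 61, 65, 58, 27, 77, 37, 82, 73, 86]
t=3: [17, 11, 17, 14, 57, 31, 66, 30, 26, 24]
t=4: [62, 57, 55, 54, 22, 63, 29, 69, 65, 68]
t=5: [8, 5, 10, 9, 50, 21, 57, 19, 18, 12]
t=6: [52, 49, 47, 48, 16, 52, 21, 57, 55, 56]
t=7: [19, 80, 84, 85, 62, 22, 47, 10, 9, 12]
t=8: [54, 31, 28, 29, 26, 59, 77, 58, 57, 53]

Answer: [54, 31, 28, 29, 26, 59, 77, 58, 57, 53]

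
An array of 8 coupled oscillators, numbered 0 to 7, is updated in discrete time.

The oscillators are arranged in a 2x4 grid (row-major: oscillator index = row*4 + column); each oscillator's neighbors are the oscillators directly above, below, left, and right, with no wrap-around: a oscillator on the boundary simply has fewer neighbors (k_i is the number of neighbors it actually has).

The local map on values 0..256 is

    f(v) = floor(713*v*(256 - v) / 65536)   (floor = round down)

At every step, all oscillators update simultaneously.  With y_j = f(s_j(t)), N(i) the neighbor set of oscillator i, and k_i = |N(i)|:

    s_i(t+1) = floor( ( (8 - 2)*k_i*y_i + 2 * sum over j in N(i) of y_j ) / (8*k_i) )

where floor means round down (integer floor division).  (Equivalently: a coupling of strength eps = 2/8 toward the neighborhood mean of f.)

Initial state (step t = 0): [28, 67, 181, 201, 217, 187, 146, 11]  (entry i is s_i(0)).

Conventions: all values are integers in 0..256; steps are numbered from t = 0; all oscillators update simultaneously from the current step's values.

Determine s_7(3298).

Answer: s_7(3298) = 164
Key observation: The state at step 8, [164, 164, 164, 164, 164, 164, 164, 164], reappears at step 9: the system is in a cycle of period 1 from step 8 on.  Therefore the state at step 3298 equals the state at step 8 + ((3298 - 8) mod 1) = 8, which is [164, 164, 164, 164, 164, 164, 164, 164].

Derivation:
t=0: [28, 67, 181, 201, 217, 187, 146, 11]
t=1: [80, 132, 146, 112, 95, 138, 156, 58]
t=2: [157, 175, 174, 168, 165, 175, 166, 136]
t=3: [166, 155, 155, 161, 162, 155, 162, 173]
t=4: [163, 169, 169, 165, 165, 169, 165, 158]
t=5: [163, 159, 159, 163, 162, 159, 162, 166]
t=6: [164, 166, 166, 164, 165, 166, 165, 162]
t=7: [163, 162, 162, 163, 163, 162, 163, 164]
t=8: [164, 164, 164, 164, 164, 164, 164, 164]
t=9: [164, 164, 164, 164, 164, 164, 164, 164]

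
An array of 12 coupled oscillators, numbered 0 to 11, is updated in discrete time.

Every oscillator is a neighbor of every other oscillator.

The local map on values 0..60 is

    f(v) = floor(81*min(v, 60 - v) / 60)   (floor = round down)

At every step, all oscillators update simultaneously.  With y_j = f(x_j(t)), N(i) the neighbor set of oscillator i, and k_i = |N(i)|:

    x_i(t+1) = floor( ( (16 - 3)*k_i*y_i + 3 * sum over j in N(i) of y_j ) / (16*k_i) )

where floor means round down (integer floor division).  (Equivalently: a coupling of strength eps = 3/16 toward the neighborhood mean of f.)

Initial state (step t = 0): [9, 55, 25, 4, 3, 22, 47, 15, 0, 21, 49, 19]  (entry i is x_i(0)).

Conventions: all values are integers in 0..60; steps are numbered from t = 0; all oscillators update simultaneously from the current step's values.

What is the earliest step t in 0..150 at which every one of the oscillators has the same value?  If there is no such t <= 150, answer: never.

Simulating step by step:
t=0: [9, 55, 25, 4, 3, 22, 47, 15, 0, 21, 49, 19]  (not all equal)
t=1: [12, 8, 29, 7, 6, 26, 16, 19, 3, 25, 14, 23]  (not all equal)
t=2: [16, 12, 35, 11, 10, 32, 20, 24, 7, 30, 18, 28]  (not all equal)
t=3: [21, 17, 31, 16, 15, 34, 26, 30, 12, 36, 24, 34]  (not all equal)
t=4: [28, 23, 37, 22, 21, 33, 33, 37, 18, 31, 31, 33]  (not all equal)
t=5: [36, 31, 31, 29, 29, 35, 35, 31, 25, 37, 37, 35]  (not all equal)
t=6: [32, 38, 38, 38, 38, 33, 33, 38, 33, 31, 31, 33]  (not all equal)
t=7: [36, 29, 29, 29, 29, 35, 35, 29, 35, 37, 37, 35]  (not all equal)
t=8: [32, 38, 38, 38, 38, 33, 33, 38, 33, 31, 31, 33]  (not all equal)

Answer: never
Key observation: The state at step 6 reappears at step 8 — the system is in a cycle of period 2 from step 6 on.  No step 0..8 is synchronized, and the cycle repeats forever, so no step up to 150 (or ever) has all oscillators equal.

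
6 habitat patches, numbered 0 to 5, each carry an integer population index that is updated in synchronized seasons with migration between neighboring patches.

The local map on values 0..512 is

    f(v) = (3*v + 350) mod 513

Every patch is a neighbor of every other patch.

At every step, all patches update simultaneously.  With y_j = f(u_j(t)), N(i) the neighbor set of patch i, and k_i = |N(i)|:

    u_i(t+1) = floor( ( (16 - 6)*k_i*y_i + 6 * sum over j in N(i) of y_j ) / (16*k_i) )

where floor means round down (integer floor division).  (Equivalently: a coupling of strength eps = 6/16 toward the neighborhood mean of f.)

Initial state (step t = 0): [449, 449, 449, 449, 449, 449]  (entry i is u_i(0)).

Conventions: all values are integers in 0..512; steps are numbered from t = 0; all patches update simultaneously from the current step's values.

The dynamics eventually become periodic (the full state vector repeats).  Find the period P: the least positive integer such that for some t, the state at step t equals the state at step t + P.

Answer: 18
Key observation: The state at step 2, [311, 311, 311, 311, 311, 311], reappears at step 20 — and no state repeats earlier — so the cycle the system enters has period 18.

Derivation:
t=0: [449, 449, 449, 449, 449, 449]
t=1: [158, 158, 158, 158, 158, 158]
t=2: [311, 311, 311, 311, 311, 311]
t=3: [257, 257, 257, 257, 257, 257]
t=4: [95, 95, 95, 95, 95, 95]
t=5: [122, 122, 122, 122, 122, 122]
t=6: [203, 203, 203, 203, 203, 203]
t=7: [446, 446, 446, 446, 446, 446]
t=8: [149, 149, 149, 149, 149, 149]
t=9: [284, 284, 284, 284, 284, 284]
t=10: [176, 176, 176, 176, 176, 176]
t=11: [365, 365, 365, 365, 365, 365]
t=12: [419, 419, 419, 419, 419, 419]
t=13: [68, 68, 68, 68, 68, 68]
t=14: [41, 41, 41, 41, 41, 41]
t=15: [473, 473, 473, 473, 473, 473]
t=16: [230, 230, 230, 230, 230, 230]
t=17: [14, 14, 14, 14, 14, 14]
t=18: [392, 392, 392, 392, 392, 392]
t=19: [500, 500, 500, 500, 500, 500]
t=20: [311, 311, 311, 311, 311, 311]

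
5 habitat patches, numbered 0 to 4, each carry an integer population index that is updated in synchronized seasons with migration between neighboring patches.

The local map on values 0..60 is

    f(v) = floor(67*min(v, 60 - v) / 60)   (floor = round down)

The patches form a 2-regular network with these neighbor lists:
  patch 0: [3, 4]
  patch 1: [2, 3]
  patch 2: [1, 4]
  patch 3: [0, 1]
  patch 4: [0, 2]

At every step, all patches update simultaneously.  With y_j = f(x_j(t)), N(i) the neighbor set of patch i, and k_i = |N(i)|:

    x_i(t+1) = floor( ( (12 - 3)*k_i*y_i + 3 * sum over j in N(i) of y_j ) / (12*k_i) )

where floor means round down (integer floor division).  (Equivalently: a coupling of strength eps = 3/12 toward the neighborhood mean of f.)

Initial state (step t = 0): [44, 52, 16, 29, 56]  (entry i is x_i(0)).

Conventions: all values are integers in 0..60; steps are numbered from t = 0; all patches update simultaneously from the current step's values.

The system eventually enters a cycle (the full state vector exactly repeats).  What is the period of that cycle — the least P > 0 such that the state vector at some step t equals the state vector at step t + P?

Answer: 2
Key observation: The state at step 13, [32, 32, 32, 32, 32], reappears at step 15 — and no state repeats earlier — so the cycle the system enters has period 2.

Derivation:
t=0: [44, 52, 16, 29, 56]
t=1: [17, 12, 14, 27, 7]
t=2: [18, 15, 13, 26, 9]
t=3: [19, 17, 13, 26, 11]
t=4: [20, 18, 14, 26, 13]
t=5: [21, 20, 15, 27, 15]
t=6: [23, 22, 16, 28, 16]
t=7: [24, 24, 17, 29, 18]
t=8: [26, 25, 19, 30, 20]
t=9: [28, 27, 21, 31, 22]
t=10: [30, 29, 24, 31, 24]
t=11: [32, 31, 26, 32, 26]
t=12: [30, 31, 29, 31, 29]
t=13: [32, 32, 32, 32, 32]
t=14: [31, 31, 31, 31, 31]
t=15: [32, 32, 32, 32, 32]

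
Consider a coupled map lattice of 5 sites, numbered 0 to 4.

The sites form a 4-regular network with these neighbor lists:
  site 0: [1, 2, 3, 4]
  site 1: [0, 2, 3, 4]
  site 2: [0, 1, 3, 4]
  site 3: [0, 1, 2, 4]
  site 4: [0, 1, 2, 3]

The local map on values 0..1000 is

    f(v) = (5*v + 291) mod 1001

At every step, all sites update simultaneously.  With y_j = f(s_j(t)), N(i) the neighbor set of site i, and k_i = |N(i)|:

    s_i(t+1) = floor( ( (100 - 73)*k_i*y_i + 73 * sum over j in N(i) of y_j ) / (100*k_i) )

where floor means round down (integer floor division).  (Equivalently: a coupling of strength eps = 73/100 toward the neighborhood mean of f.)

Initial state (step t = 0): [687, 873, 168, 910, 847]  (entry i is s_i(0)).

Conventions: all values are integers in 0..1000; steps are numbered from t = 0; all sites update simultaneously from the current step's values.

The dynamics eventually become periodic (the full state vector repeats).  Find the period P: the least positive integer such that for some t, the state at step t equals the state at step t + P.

Simulating step by step:
t=0: [687, 873, 168, 910, 847]
t=1: [585, 579, 534, 595, 568]
t=2: [337, 334, 402, 341, 329]
t=3: [845, 843, 786, 846, 841]
t=4: [453, 452, 427, 454, 451]
t=5: [528, 528, 517, 528, 527]
t=6: [918, 918, 913, 918, 917]
t=7: [871, 871, 869, 871, 871]
t=8: [640, 640, 639, 640, 640]
t=9: [487, 487, 486, 487, 487]
t=10: [723, 723, 722, 723, 723]
t=11: [902, 902, 901, 902, 902]
t=12: [796, 796, 795, 796, 796]
t=13: [266, 266, 265, 266, 266]
t=14: [619, 619, 618, 619, 619]
t=15: [382, 382, 381, 382, 382]
t=16: [198, 198, 197, 198, 198]
t=17: [279, 279, 278, 279, 279]
t=18: [684, 684, 683, 684, 684]
t=19: [707, 707, 706, 707, 707]
t=20: [822, 822, 821, 822, 822]
t=21: [396, 396, 395, 396, 396]
t=22: [268, 268, 267, 268, 268]
t=23: [629, 629, 628, 629, 629]
t=24: [432, 432, 431, 432, 432]
t=25: [448, 448, 447, 448, 448]
t=26: [528, 528, 527, 528, 528]
t=27: [928, 928, 927, 928, 928]
t=28: [926, 926, 925, 926, 926]
t=29: [916, 916, 915, 916, 916]
t=30: [866, 866, 865, 866, 866]
t=31: [616, 616, 615, 616, 616]
t=32: [367, 367, 366, 367, 367]
t=33: [123, 123, 122, 123, 123]
t=34: [905, 905, 904, 905, 905]
t=35: [811, 811, 810, 811, 811]
t=36: [341, 341, 340, 341, 341]
t=37: [994, 994, 993, 994, 994]
t=38: [255, 255, 254, 255, 255]
t=39: [564, 564, 563, 564, 564]
t=40: [107, 107, 106, 107, 107]
t=41: [825, 825, 824, 825, 825]
t=42: [411, 411, 410, 411, 411]
t=43: [343, 343, 342, 343, 343]
t=44: [185, 185, 272, 185, 185]
t=45: [294, 294, 332, 294, 294]
t=46: [794, 794, 811, 794, 794]
t=47: [272, 272, 279, 272, 272]
t=48: [656, 656, 659, 656, 656]
t=49: [570, 570, 572, 570, 570]
t=50: [139, 139, 140, 139, 139]
t=51: [986, 986, 987, 986, 986]
t=52: [216, 216, 217, 216, 216]
t=53: [370, 370, 371, 370, 370]
t=54: [139, 139, 140, 139, 139]

Answer: 4
Key observation: The state at step 50, [139, 139, 140, 139, 139], reappears at step 54 — and no state repeats earlier — so the cycle the system enters has period 4.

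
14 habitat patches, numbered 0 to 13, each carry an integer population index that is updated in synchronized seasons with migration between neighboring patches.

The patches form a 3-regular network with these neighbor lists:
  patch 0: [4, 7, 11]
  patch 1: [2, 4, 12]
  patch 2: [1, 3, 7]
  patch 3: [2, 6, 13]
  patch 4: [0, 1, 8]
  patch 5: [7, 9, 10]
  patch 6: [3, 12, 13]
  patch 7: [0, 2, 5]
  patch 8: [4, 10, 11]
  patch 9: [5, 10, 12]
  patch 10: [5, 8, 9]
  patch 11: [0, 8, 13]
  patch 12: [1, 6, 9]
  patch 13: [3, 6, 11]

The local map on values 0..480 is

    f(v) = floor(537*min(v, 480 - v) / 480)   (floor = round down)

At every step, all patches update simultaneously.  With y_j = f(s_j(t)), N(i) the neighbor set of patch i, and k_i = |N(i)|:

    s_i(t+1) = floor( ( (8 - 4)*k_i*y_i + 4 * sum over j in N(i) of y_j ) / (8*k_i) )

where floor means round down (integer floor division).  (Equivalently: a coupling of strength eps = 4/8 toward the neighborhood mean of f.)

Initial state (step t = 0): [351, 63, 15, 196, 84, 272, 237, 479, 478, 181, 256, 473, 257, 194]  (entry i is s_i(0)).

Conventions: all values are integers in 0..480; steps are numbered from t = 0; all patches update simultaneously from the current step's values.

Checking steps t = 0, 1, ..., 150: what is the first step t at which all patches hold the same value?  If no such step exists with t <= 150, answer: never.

Simulating step by step:
t=0: [351, 63, 15, 196, 84, 272, 237, 479, 478, 181, 256, 473, 257, 194]  (not all equal)
t=1: [88, 94, 56, 192, 82, 191, 246, 65, 59, 222, 197, 64, 214, 190]  (not all equal)
t=2: [88, 117, 96, 196, 90, 196, 241, 98, 96, 236, 197, 98, 221, 197]  (not all equal)
t=3: [102, 140, 129, 208, 105, 208, 247, 125, 125, 246, 208, 125, 233, 209]  (not all equal)
t=4: [122, 164, 159, 222, 126, 221, 250, 151, 150, 251, 221, 150, 242, 221]  (not all equal)
t=5: [147, 188, 188, 237, 151, 235, 255, 177, 175, 254, 235, 175, 249, 235]  (not all equal)
t=6: [175, 211, 217, 253, 178, 249, 256, 205, 201, 256, 249, 201, 247, 249]  (not all equal)
t=7: [206, 234, 240, 251, 208, 251, 253, 230, 225, 254, 251, 224, 252, 250]  (not all equal)
t=8: [238, 256, 263, 257, 239, 255, 254, 254, 248, 253, 254, 248, 255, 255]  (not all equal)
t=9: [262, 251, 246, 248, 262, 251, 251, 252, 259, 252, 253, 258, 251, 252]  (not all equal)
t=10: [245, 254, 258, 258, 245, 255, 256, 254, 247, 255, 252, 248, 255, 254]  (not all equal)
t=11: [259, 252, 249, 249, 260, 251, 250, 252, 259, 251, 254, 258, 251, 252]  (not all equal)
t=12: [248, 254, 257, 257, 247, 255, 256, 254, 247, 255, 252, 248, 256, 254]  (not all equal)
t=13: [258, 252, 250, 249, 258, 251, 250, 252, 259, 251, 254, 258, 250, 252]  (not all equal)
t=14: [249, 254, 256, 257, 249, 255, 256, 254, 248, 255, 252, 249, 256, 254]  (not all equal)
t=15: [257, 252, 250, 249, 257, 251, 250, 252, 258, 251, 254, 257, 250, 252]  (not all equal)
t=16: [250, 254, 256, 257, 249, 255, 256, 254, 249, 255, 252, 249, 256, 254]  (not all equal)
t=17: [256, 252, 250, 249, 256, 251, 250, 252, 257, 251, 254, 256, 250, 252]  (not all equal)
t=18: [250, 254, 256, 257, 250, 255, 256, 254, 249, 255, 252, 250, 256, 255]  (not all equal)
t=19: [256, 252, 250, 249, 256, 251, 250, 252, 257, 251, 254, 256, 250, 251]  (not all equal)
t=20: [250, 254, 256, 257, 250, 255, 257, 254, 249, 255, 252, 250, 256, 255]  (not all equal)
t=21: [256, 252, 250, 249, 256, 251, 249, 252, 257, 251, 254, 256, 250, 251]  (not all equal)
t=22: [250, 254, 256, 257, 250, 255, 257, 254, 249, 255, 252, 250, 256, 255]  (not all equal)

Answer: never
Key observation: The state at step 20 reappears at step 22 — the system is in a cycle of period 2 from step 20 on.  No step 0..22 is synchronized, and the cycle repeats forever, so no step up to 150 (or ever) has all patches equal.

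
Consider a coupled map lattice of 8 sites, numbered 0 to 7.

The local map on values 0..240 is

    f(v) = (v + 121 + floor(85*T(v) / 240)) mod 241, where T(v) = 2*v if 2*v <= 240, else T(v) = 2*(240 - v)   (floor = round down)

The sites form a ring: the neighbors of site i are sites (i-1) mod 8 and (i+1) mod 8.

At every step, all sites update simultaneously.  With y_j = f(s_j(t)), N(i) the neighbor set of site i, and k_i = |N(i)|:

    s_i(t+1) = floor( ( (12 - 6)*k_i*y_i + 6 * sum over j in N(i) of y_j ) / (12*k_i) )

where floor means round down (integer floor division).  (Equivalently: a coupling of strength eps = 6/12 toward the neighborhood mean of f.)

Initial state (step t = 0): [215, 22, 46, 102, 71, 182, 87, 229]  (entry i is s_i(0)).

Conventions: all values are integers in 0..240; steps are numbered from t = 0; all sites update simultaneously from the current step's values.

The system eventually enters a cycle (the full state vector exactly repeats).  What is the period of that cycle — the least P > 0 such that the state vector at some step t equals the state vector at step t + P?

Simulating step by step:
t=0: [215, 22, 46, 102, 71, 182, 87, 229]
t=1: [124, 156, 152, 77, 39, 58, 68, 93]
t=2: [76, 92, 73, 75, 151, 216, 183, 99]
t=3: [26, 21, 13, 28, 77, 105, 92, 52]
t=4: [173, 155, 152, 122, 62, 41, 85, 155]
t=5: [97, 96, 92, 122, 182, 158, 84, 78]
t=6: [36, 42, 50, 77, 96, 79, 38, 23]
t=7: [179, 193, 153, 68, 28, 64, 136, 171]
t=8: [102, 102, 132, 184, 200, 179, 126, 97]
t=9: [51, 62, 83, 100, 105, 99, 79, 57]
t=10: [215, 170, 79, 45, 54, 42, 73, 164]
t=11: [105, 81, 81, 155, 203, 150, 74, 77]
t=12: [36, 28, 37, 79, 101, 75, 29, 21]
t=13: [172, 175, 137, 66, 31, 59, 126, 166]
t=14: [99, 97, 128, 182, 200, 175, 122, 95]
t=15: [46, 56, 80, 100, 105, 98, 78, 54]
t=16: [206, 161, 74, 43, 53, 41, 71, 159]
t=17: [103, 77, 75, 151, 201, 148, 72, 75]
t=18: [32, 21, 30, 76, 100, 74, 26, 18]
t=19: [164, 164, 127, 60, 28, 56, 121, 160]
t=20: [96, 94, 123, 175, 193, 171, 120, 93]
t=21: [41, 52, 77, 98, 103, 97, 76, 51]
t=22: [199, 155, 69, 40, 50, 38, 67, 154]
t=23: [101, 134, 190, 205, 196, 202, 187, 132]
t=24: [70, 83, 102, 107, 107, 106, 101, 83]
t=25: [130, 84, 47, 60, 61, 59, 46, 83]
t=26: [54, 83, 162, 218, 223, 216, 160, 82]
t=27: [116, 88, 82, 109, 114, 109, 81, 87]
t=28: [53, 39, 34, 56, 70, 56, 32, 38]
t=29: [198, 191, 190, 212, 228, 211, 187, 189]
t=30: [106, 105, 106, 110, 113, 110, 106, 105]
t=31: [60, 60, 62, 67, 70, 67, 62, 60]
t=32: [223, 223, 227, 234, 237, 234, 227, 223]
t=33: [115, 115, 116, 117, 118, 117, 116, 115]
t=34: [76, 76, 77, 79, 80, 79, 77, 76]
t=35: [9, 9, 11, 13, 15, 13, 11, 9]
t=36: [136, 136, 139, 142, 144, 142, 139, 136]
t=37: [89, 89, 90, 91, 91, 91, 90, 89]
t=38: [32, 32, 33, 34, 35, 34, 33, 32]
t=39: [175, 175, 177, 178, 179, 178, 177, 175]
t=40: [101, 101, 101, 101, 101, 101, 101, 101]
t=41: [52, 52, 52, 52, 52, 52, 52, 52]
t=42: [209, 209, 209, 209, 209, 209, 209, 209]
t=43: [110, 110, 110, 110, 110, 110, 110, 110]
t=44: [67, 67, 67, 67, 67, 67, 67, 67]
t=45: [235, 235, 235, 235, 235, 235, 235, 235]
t=46: [118, 118, 118, 118, 118, 118, 118, 118]
t=47: [81, 81, 81, 81, 81, 81, 81, 81]
t=48: [18, 18, 18, 18, 18, 18, 18, 18]
t=49: [151, 151, 151, 151, 151, 151, 151, 151]
t=50: [94, 94, 94, 94, 94, 94, 94, 94]
t=51: [40, 40, 40, 40, 40, 40, 40, 40]
t=52: [189, 189, 189, 189, 189, 189, 189, 189]
t=53: [105, 105, 105, 105, 105, 105, 105, 105]
t=54: [59, 59, 59, 59, 59, 59, 59, 59]
t=55: [221, 221, 221, 221, 221, 221, 221, 221]
t=56: [114, 114, 114, 114, 114, 114, 114, 114]
t=57: [74, 74, 74, 74, 74, 74, 74, 74]
t=58: [6, 6, 6, 6, 6, 6, 6, 6]
t=59: [131, 131, 131, 131, 131, 131, 131, 131]
t=60: [88, 88, 88, 88, 88, 88, 88, 88]
t=61: [30, 30, 30, 30, 30, 30, 30, 30]
t=62: [172, 172, 172, 172, 172, 172, 172, 172]
t=63: [100, 100, 100, 100, 100, 100, 100, 100]
t=64: [50, 50, 50, 50, 50, 50, 50, 50]
t=65: [206, 206, 206, 206, 206, 206, 206, 206]
t=66: [110, 110, 110, 110, 110, 110, 110, 110]

Answer: 23
Key observation: The state at step 43, [110, 110, 110, 110, 110, 110, 110, 110], reappears at step 66 — and no state repeats earlier — so the cycle the system enters has period 23.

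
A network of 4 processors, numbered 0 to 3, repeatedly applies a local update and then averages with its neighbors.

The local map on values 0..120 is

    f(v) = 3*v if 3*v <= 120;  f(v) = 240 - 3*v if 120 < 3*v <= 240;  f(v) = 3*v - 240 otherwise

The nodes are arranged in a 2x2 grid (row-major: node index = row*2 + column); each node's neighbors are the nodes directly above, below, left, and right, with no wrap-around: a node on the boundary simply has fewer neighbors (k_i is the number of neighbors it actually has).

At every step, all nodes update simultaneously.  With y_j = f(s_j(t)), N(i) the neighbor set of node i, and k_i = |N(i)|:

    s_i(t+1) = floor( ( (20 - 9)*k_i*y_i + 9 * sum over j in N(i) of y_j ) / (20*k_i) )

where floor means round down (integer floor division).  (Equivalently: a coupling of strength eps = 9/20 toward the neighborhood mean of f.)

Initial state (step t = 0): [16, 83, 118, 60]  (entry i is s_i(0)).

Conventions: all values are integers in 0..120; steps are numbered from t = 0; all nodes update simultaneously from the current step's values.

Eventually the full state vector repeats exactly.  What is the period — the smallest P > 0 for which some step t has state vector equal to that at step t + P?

Simulating step by step:
t=0: [16, 83, 118, 60]
t=1: [54, 29, 87, 60]
t=2: [67, 78, 42, 57]
t=3: [48, 27, 87, 64]
t=4: [75, 76, 43, 49]
t=5: [35, 30, 85, 78]
t=6: [81, 74, 33, 26]
t=7: [27, 28, 72, 69]
t=8: [68, 71, 38, 42]
t=9: [51, 48, 96, 94]
t=10: [80, 81, 55, 55]
t=11: [17, 18, 58, 58]
t=12: [55, 56, 62, 63]
t=13: [69, 67, 58, 56]
t=14: [41, 45, 59, 63]
t=15: [102, 95, 72, 65]
t=16: [51, 49, 38, 40]
t=17: [94, 97, 109, 112]
t=18: [54, 59, 78, 83]
t=19: [58, 54, 22, 20]
t=20: [68, 71, 64, 65]
t=21: [36, 33, 44, 41]
t=22: [105, 105, 110, 110]
t=23: [78, 78, 86, 86]
t=24: [8, 8, 15, 15]
t=25: [28, 28, 40, 40]
t=26: [92, 92, 111, 111]
t=27: [48, 48, 80, 80]
t=28: [74, 74, 21, 21]
t=29: [28, 28, 52, 52]
t=30: [84, 84, 84, 84]
t=31: [12, 12, 12, 12]
t=32: [36, 36, 36, 36]
t=33: [108, 108, 108, 108]
t=34: [84, 84, 84, 84]

Answer: 4
Key observation: The state at step 30, [84, 84, 84, 84], reappears at step 34 — and no state repeats earlier — so the cycle the system enters has period 4.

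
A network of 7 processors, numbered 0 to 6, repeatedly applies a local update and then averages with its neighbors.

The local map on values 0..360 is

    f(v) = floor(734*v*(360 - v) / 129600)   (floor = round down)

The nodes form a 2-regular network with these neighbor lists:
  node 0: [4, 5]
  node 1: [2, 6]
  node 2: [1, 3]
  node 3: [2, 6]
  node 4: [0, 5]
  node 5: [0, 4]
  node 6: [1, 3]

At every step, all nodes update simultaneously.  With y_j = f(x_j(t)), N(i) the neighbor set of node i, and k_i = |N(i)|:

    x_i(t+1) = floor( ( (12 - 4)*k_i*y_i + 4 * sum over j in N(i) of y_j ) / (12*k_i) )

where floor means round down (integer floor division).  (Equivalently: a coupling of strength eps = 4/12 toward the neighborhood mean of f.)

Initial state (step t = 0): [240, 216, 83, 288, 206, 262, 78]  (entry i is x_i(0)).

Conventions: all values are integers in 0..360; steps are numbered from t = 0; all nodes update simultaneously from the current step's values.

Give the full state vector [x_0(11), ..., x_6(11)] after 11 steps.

Simulating step by step:
t=0: [240, 216, 83, 288, 206, 262, 78]
t=1: [162, 159, 135, 120, 170, 153, 131]
t=2: [180, 177, 172, 165, 181, 179, 170]
t=3: [183, 182, 182, 182, 183, 183, 182]
t=4: [183, 183, 183, 183, 183, 183, 183]
t=5: [183, 183, 183, 183, 183, 183, 183]
t=6: [183, 183, 183, 183, 183, 183, 183]
t=7: [183, 183, 183, 183, 183, 183, 183]
t=8: [183, 183, 183, 183, 183, 183, 183]
t=9: [183, 183, 183, 183, 183, 183, 183]
t=10: [183, 183, 183, 183, 183, 183, 183]
t=11: [183, 183, 183, 183, 183, 183, 183]

Answer: [183, 183, 183, 183, 183, 183, 183]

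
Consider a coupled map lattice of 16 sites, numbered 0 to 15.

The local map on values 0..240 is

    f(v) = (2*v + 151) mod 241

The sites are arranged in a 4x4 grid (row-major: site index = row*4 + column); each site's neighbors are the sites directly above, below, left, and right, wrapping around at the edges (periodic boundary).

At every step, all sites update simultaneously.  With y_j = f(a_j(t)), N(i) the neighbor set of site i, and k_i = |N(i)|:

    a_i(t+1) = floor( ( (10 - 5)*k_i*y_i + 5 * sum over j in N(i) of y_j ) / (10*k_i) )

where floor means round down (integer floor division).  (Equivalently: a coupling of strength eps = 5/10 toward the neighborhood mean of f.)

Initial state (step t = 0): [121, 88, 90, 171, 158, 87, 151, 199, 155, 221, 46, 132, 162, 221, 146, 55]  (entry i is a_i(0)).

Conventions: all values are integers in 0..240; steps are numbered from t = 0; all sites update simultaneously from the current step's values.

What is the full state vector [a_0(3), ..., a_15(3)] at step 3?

Simulating step by step:
t=0: [121, 88, 90, 171, 158, 87, 151, 199, 155, 221, 46, 132, 162, 221, 146, 55]
t=1: [145, 97, 108, 46, 178, 121, 136, 111, 203, 107, 88, 125, 179, 134, 128, 87]
t=2: [119, 134, 119, 68, 82, 130, 153, 112, 79, 123, 122, 127, 80, 141, 142, 86]
t=3: [120, 171, 153, 87, 102, 163, 183, 129, 92, 151, 168, 136, 96, 170, 169, 100]

Answer: [120, 171, 153, 87, 102, 163, 183, 129, 92, 151, 168, 136, 96, 170, 169, 100]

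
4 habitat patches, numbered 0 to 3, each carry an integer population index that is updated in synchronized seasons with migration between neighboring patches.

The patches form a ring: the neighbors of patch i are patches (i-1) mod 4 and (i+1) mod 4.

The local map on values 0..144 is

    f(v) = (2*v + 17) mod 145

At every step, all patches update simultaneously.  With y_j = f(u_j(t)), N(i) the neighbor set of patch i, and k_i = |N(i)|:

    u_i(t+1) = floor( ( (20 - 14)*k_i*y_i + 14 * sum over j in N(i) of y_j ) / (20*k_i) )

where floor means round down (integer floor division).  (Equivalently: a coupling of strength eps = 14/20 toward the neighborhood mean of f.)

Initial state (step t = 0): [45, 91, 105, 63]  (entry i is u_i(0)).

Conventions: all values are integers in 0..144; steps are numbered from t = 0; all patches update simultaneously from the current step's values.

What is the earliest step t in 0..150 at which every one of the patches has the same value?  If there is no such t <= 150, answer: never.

Answer: 11
Key observation: Synchronization is absorbing here: once all patches are equal they stay equal, and step 11 is the first all-equal step.

Derivation:
t=0: [45, 91, 105, 63]  (not all equal)
t=1: [101, 82, 93, 109]  (not all equal)
t=2: [66, 57, 61, 73]  (not all equal)
t=3: [53, 89, 93, 55]  (not all equal)
t=4: [98, 78, 79, 101]  (not all equal)
t=5: [56, 42, 44, 56]  (not all equal)
t=6: [119, 112, 112, 120]  (not all equal)
t=7: [105, 100, 101, 105]  (not all equal)
t=8: [78, 76, 76, 79]  (not all equal)
t=9: [27, 25, 26, 27]  (not all equal)
t=10: [69, 69, 69, 70]  (not all equal)
t=11: [10, 10, 10, 10]  (all equal)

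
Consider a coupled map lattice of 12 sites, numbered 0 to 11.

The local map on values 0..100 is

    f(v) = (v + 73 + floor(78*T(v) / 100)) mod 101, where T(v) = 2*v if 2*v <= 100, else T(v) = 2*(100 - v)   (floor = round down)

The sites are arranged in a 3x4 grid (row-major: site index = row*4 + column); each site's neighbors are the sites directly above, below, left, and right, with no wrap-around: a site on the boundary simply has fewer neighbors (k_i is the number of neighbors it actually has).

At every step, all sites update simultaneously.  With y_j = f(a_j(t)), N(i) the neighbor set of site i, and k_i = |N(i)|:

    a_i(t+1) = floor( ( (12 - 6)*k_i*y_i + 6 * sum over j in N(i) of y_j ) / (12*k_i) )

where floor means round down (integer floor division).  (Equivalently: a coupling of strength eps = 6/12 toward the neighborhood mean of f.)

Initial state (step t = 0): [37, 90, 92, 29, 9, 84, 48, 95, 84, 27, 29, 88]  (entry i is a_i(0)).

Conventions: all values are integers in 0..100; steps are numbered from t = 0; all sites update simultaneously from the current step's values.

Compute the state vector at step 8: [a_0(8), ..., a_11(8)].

Simulating step by step:
t=0: [37, 90, 92, 29, 9, 84, 48, 95, 84, 27, 29, 88]
t=1: [76, 75, 74, 60, 85, 78, 81, 73, 74, 54, 58, 69]
t=2: [84, 85, 86, 90, 82, 85, 85, 87, 87, 92, 92, 90]
t=3: [80, 79, 79, 78, 80, 79, 79, 78, 79, 77, 76, 77]
t=4: [83, 83, 83, 83, 83, 83, 83, 83, 83, 83, 84, 84]
t=5: [81, 81, 81, 81, 81, 81, 80, 80, 81, 80, 80, 80]
t=6: [82, 82, 82, 82, 82, 82, 82, 82, 82, 82, 83, 83]
t=7: [82, 82, 82, 82, 82, 82, 81, 81, 82, 81, 81, 81]
t=8: [82, 82, 82, 82, 82, 82, 82, 82, 82, 82, 82, 82]

Answer: [82, 82, 82, 82, 82, 82, 82, 82, 82, 82, 82, 82]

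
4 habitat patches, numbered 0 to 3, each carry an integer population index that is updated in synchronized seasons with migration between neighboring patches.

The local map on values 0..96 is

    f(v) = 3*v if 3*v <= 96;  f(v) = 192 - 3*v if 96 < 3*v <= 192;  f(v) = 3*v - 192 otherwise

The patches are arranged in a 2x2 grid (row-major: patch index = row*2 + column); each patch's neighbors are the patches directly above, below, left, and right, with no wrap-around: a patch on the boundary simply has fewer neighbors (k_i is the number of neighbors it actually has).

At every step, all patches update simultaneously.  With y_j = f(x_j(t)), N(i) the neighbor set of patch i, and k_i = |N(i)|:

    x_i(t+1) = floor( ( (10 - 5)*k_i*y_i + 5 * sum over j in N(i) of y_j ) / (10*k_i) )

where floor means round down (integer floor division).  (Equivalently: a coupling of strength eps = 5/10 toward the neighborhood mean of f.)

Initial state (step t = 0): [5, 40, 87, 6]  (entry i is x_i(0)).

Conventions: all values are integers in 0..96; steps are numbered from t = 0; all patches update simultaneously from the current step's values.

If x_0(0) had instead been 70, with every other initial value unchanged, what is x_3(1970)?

Answer: x_3(1970) = 69
Key observation: The state at step 21, [23, 30, 16, 23], reappears at step 23: the system is in a cycle of period 2 from step 21 on.  Therefore the state at step 1970 equals the state at step 21 + ((1970 - 21) mod 2) = 22, which is [69, 79, 58, 69].

Derivation:
t=0: [70, 40, 87, 6]
t=1: [44, 45, 43, 44]
t=2: [60, 58, 61, 60]
t=3: [12, 15, 10, 12]
t=4: [36, 40, 33, 36]
t=5: [83, 78, 88, 83]
t=6: [57, 49, 64, 57]
t=7: [21, 33, 10, 21]
t=8: [62, 78, 46, 62]
t=9: [27, 24, 30, 27]
t=10: [81, 76, 85, 81]
t=11: [50, 43, 57, 50]
t=12: [42, 52, 31, 42]
t=13: [65, 51, 79, 65]
t=14: [22, 21, 24, 22]
t=15: [66, 64, 69, 66]
t=16: [6, 3, 10, 6]
t=17: [18, 13, 24, 18]
t=18: [54, 46, 63, 54]
t=19: [29, 42, 16, 29]
t=20: [72, 76, 67, 72]
t=21: [23, 30, 16, 23]
t=22: [69, 79, 58, 69]
t=23: [23, 30, 16, 23]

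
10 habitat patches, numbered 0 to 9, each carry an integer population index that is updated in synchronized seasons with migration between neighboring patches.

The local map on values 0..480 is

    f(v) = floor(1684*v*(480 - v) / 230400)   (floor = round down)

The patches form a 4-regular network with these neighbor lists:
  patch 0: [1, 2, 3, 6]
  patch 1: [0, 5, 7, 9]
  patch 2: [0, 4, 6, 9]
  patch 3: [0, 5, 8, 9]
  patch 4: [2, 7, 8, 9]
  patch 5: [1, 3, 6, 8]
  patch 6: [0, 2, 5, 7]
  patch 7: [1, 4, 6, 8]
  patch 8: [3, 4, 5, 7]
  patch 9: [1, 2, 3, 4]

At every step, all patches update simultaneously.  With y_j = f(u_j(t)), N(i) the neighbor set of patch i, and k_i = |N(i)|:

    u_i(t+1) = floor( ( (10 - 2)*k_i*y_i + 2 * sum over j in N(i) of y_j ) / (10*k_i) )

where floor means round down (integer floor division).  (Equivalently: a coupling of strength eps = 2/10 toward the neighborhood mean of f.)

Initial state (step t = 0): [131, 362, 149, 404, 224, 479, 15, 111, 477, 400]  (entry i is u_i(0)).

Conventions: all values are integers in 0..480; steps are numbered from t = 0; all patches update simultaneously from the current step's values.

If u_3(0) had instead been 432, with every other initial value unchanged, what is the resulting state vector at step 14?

Simulating step by step:
t=0: [131, 362, 149, 432, 224, 479, 15, 111, 477, 400]
t=1: [310, 293, 339, 149, 380, 28, 89, 278, 51, 248]
t=2: [376, 385, 346, 340, 288, 132, 265, 382, 184, 405]
t=3: [296, 269, 336, 339, 384, 339, 394, 292, 386, 245]
t=4: [386, 409, 349, 350, 287, 342, 272, 380, 280, 405]
t=5: [276, 225, 332, 327, 385, 343, 391, 293, 395, 241]
t=6: [398, 413, 354, 362, 284, 338, 278, 379, 264, 406]
t=7: [252, 215, 324, 310, 386, 347, 387, 294, 400, 237]
t=8: [406, 411, 363, 378, 283, 334, 286, 378, 255, 407]
t=9: [235, 219, 310, 285, 386, 350, 382, 296, 401, 233]
t=10: [410, 412, 376, 394, 283, 331, 295, 377, 254, 409]
t=11: [223, 216, 289, 257, 385, 351, 375, 297, 400, 226]
t=12: [410, 411, 391, 404, 286, 331, 307, 377, 257, 410]
t=13: [220, 218, 263, 239, 382, 349, 365, 297, 398, 221]
t=14: [412, 411, 404, 406, 291, 336, 323, 379, 261, 410]

Answer: [412, 411, 404, 406, 291, 336, 323, 379, 261, 410]
Key observation: This trace re-runs the system from the modified initial state.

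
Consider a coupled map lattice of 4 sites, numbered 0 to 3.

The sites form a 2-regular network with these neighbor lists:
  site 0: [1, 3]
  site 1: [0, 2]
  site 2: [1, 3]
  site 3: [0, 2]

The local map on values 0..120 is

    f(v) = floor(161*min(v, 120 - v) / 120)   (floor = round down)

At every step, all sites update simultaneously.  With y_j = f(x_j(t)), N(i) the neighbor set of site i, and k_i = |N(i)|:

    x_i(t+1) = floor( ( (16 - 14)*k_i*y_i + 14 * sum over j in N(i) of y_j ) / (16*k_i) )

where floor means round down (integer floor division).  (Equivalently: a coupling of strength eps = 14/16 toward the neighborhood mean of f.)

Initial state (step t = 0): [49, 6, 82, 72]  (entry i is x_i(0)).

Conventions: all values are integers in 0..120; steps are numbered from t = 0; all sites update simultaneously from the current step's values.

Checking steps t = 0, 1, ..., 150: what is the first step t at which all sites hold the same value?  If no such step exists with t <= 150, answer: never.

Simulating step by step:
t=0: [49, 6, 82, 72]  (not all equal)
t=1: [39, 51, 37, 58]  (not all equal)
t=2: [69, 52, 69, 53]  (not all equal)
t=3: [69, 68, 69, 68]  (not all equal)
t=4: [68, 68, 68, 68]  (all equal)

Answer: 4
Key observation: Synchronization is absorbing here: once all sites are equal they stay equal, and step 4 is the first all-equal step.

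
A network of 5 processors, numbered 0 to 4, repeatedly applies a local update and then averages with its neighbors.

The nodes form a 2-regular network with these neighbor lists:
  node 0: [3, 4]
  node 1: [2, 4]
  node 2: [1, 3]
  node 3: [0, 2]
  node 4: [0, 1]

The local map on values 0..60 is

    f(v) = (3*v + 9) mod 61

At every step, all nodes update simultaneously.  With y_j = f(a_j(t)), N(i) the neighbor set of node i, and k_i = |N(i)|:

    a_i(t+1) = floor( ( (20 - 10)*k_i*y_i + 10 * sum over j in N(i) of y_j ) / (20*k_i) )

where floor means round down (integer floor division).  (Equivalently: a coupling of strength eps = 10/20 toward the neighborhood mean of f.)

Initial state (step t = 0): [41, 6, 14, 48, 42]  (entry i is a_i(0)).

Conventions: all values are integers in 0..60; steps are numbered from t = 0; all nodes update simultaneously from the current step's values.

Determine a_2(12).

Simulating step by step:
t=0: [41, 6, 14, 48, 42]
t=1: [16, 29, 40, 30, 15]
t=2: [51, 32, 21, 35, 50]
t=3: [42, 34, 29, 39, 39]
t=4: [8, 34, 31, 14, 17]
t=5: [44, 50, 45, 44, 50]
t=6: [23, 33, 25, 19, 32]
t=7: [20, 40, 24, 12, 38]
t=8: [15, 8, 23, 29, 4]
t=9: [41, 26, 25, 35, 32]
t=10: [29, 29, 31, 34, 31]
t=11: [40, 38, 41, 44, 38]
t=12: [8, 3, 10, 13, 2]

Answer: a_2(12) = 10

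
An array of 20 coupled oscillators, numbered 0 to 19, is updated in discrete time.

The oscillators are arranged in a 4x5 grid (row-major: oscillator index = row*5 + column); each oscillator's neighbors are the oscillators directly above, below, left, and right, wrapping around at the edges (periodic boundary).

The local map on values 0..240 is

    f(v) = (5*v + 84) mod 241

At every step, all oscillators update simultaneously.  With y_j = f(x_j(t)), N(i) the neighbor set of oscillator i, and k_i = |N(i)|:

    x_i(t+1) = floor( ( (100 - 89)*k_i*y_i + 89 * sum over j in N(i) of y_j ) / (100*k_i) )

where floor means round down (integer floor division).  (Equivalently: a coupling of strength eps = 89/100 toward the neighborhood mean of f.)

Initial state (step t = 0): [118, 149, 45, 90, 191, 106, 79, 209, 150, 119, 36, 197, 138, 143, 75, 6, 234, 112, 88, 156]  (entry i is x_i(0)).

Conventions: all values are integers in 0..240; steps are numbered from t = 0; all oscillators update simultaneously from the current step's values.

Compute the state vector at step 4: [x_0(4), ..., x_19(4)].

Simulating step by step:
t=0: [118, 149, 45, 90, 191, 106, 79, 209, 150, 119, 36, 197, 138, 143, 75, 6, 234, 112, 88, 156]
t=1: [116, 133, 115, 71, 137, 159, 139, 122, 121, 140, 129, 91, 118, 102, 121, 102, 113, 64, 100, 115]
t=2: [95, 132, 152, 140, 142, 85, 106, 163, 152, 143, 119, 99, 142, 169, 101, 130, 98, 159, 155, 123]
t=3: [37, 96, 105, 106, 103, 110, 85, 118, 128, 80, 75, 120, 149, 119, 166, 130, 73, 110, 157, 96]
t=4: [83, 95, 138, 101, 67, 77, 142, 79, 116, 102, 147, 146, 176, 120, 132, 120, 122, 147, 141, 112]

Answer: [83, 95, 138, 101, 67, 77, 142, 79, 116, 102, 147, 146, 176, 120, 132, 120, 122, 147, 141, 112]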